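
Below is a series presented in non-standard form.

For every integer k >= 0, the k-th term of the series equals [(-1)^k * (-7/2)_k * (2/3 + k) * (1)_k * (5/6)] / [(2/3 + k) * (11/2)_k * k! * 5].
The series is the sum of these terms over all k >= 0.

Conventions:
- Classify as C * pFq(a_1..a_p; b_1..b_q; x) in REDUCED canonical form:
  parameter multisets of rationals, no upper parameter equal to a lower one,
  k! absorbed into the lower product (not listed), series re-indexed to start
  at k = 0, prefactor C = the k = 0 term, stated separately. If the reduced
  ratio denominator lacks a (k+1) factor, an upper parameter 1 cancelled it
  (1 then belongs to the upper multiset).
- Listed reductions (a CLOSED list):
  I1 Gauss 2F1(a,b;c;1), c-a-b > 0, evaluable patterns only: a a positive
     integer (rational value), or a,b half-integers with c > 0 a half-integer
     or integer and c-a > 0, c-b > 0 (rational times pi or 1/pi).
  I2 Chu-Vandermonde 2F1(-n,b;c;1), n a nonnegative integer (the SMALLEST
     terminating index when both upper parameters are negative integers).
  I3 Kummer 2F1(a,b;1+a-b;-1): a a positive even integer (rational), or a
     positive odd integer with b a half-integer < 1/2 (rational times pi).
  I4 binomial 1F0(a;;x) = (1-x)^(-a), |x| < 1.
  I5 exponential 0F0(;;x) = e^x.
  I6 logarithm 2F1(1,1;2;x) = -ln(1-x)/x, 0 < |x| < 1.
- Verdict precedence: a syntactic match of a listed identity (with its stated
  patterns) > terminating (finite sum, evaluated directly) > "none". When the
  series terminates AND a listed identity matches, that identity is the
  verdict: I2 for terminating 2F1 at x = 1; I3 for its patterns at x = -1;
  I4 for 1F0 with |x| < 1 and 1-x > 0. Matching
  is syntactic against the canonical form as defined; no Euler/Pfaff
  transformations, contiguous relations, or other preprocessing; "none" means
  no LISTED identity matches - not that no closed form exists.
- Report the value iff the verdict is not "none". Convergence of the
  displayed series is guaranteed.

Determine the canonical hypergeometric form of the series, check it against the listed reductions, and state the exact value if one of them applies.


With C = 1/6: the canonical form is 2F1(-7/2, 1; 11/2; -1). Verdict at x = -1: the Kummer evaluation I3 matches (x = -1; c = 11/2 equals 1+a-b for upper {-7/2, 1}: listed pattern). Hence: (105/1024) * pi.

Key step: x = (-1) and k + 2/3 divides numerator and denominator alike; C = 1/6 after cancelling.
Consecutive-term ratio: r(k) = (-1) * (k-7/2) (k+1) / [(k+11/2) (k+1)] - poly over poly, x = (-1) from leading terms; C = 1/6 at k = 0.


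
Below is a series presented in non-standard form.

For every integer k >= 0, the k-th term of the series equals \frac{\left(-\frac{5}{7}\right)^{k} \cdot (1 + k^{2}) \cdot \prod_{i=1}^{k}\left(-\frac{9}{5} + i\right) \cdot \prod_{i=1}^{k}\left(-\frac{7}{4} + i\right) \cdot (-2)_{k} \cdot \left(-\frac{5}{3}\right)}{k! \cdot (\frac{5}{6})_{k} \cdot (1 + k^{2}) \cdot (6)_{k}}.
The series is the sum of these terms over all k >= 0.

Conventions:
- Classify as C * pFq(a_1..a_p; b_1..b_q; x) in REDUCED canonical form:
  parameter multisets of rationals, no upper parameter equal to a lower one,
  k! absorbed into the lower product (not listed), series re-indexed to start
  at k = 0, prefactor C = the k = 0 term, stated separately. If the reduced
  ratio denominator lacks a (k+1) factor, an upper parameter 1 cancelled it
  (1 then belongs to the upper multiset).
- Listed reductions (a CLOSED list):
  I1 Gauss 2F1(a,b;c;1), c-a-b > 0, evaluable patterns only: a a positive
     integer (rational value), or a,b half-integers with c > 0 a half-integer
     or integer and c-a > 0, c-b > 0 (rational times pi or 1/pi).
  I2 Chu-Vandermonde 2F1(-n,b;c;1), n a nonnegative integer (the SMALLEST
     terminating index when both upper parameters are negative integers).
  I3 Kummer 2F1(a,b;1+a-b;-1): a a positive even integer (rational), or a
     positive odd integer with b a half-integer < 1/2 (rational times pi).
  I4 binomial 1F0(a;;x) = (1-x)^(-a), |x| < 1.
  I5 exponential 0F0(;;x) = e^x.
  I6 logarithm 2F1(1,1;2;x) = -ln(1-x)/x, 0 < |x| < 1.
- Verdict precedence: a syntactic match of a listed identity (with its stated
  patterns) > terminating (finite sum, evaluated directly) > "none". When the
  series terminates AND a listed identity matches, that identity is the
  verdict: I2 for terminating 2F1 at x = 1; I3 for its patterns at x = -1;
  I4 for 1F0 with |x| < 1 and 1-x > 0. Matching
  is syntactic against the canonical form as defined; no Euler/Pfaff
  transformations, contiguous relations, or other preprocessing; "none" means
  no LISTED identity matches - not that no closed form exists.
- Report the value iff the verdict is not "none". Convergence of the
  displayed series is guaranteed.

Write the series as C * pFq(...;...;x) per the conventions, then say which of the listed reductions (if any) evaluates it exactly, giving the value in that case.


Classification (C = -\frac{5}{3}): 3F2 with upper {-2, -\frac{4}{5}, -\frac{3}{4}}, lower {\frac{5}{6}, 6}, argument x = -\frac{5}{7}. Verdict: terminating - the sum ends at index 2 because -2 is a negative integer; exact evaluation follows. Value: -\frac{44207}{22638}.

Key observation: with t_0 = -\frac{5}{3}, the factor k^2 + 1 cancels (top and bottom), leaving prefactor -5/3.
Adjacent-term ratio: r(k) = -\frac{5}{7} * (k-2) (k-\frac{4}{5}) (k-\frac{3}{4}) / [(k+\frac{5}{6}) (k+6) (k+1)] - rational; roots negated = parameters, x = -\frac{5}{7}, C = -\frac{5}{3}.


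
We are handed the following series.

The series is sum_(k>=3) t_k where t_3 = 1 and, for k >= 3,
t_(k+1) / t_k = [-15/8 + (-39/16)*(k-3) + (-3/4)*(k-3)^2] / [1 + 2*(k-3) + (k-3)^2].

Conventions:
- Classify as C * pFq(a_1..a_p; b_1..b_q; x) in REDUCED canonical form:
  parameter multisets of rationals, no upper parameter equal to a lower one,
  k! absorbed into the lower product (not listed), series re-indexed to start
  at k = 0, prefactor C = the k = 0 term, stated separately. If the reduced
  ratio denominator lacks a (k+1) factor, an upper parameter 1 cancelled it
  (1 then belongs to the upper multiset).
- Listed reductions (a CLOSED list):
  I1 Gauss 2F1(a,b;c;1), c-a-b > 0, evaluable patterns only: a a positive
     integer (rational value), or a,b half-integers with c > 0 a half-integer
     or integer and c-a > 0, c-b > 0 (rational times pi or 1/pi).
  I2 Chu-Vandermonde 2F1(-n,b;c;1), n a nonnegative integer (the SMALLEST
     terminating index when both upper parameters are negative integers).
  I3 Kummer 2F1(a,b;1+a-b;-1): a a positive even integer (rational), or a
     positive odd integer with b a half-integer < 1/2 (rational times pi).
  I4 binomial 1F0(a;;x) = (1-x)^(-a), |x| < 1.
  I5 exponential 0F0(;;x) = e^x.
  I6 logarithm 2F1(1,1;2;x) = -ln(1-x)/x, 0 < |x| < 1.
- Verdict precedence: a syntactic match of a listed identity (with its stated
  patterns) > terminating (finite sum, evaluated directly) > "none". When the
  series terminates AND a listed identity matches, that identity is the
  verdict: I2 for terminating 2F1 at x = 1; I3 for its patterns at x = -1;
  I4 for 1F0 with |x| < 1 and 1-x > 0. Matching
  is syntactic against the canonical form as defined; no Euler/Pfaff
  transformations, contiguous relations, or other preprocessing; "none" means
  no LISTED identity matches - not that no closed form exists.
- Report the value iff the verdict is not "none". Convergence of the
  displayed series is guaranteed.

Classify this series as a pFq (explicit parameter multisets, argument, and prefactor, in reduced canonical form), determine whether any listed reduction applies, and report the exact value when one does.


x = -3/4 here; the reduced form reads 2F1, upper {5/4, 2}, lower {1}, C = 1. Verdict: none - this 2F1 at x = -3/4 matches no listed pattern, and upper {5/4, 2} holds no stopper.

Structural cue: with t_0 = 1, the expanded ratio factors over Q; prefactor 1, roots give parameters.
Ratio: r(k) = (-3/4) * (k+5/4) (k+2) / [(k+1) (k+1)] - rational in k. x = (-3/4); t_0 = 1; negate the roots.


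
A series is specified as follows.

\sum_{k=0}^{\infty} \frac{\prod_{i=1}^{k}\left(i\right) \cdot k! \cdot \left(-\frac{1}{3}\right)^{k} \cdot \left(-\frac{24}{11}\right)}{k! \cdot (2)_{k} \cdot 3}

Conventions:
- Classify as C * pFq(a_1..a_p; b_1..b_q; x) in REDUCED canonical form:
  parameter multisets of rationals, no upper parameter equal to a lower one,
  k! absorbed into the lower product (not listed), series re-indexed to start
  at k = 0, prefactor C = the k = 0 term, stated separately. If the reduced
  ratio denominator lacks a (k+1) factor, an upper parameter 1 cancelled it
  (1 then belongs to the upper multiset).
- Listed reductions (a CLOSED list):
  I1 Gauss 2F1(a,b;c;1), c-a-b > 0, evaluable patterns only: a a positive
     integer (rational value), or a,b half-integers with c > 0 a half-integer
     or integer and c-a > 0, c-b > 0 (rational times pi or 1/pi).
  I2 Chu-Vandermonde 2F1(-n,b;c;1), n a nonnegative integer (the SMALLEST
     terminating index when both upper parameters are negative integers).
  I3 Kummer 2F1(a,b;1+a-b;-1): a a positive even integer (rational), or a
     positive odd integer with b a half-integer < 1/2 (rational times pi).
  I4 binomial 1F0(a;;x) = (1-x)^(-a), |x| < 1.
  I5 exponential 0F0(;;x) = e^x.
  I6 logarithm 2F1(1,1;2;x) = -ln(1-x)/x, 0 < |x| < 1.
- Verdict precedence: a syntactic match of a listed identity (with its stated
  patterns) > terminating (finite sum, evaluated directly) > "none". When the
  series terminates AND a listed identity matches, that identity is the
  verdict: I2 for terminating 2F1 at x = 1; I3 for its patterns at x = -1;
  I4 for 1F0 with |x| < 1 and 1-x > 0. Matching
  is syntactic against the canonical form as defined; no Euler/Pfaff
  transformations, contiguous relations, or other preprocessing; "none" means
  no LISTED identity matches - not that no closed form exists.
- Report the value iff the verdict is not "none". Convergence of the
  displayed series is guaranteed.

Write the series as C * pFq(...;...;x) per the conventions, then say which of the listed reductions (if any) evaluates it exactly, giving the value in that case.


This is -\frac{8}{11} * 2F1(1, 1; 2; -\frac{1}{3}) in reduced canonical form. Verdict: the I6 logarithm reduction applies (the logarithm: parameters (1,1;2), x = -\frac{1}{3}). Its exact value is \left(-\frac{24}{11}\right) \cdot \ln\left(\frac{4}{3}\right).

First insight: with t_0 = -\frac{8}{11}, the constant factors (C = -8/11, x = -1/3) combine into one prefactor.
Adjacent-term ratio: r(k) = -\frac{1}{3} * (k+1) (k+1) / [(k+2) (k+1)] ; factor over Q: parameters, x = -\frac{1}{3}, and C = -\frac{8}{11}.


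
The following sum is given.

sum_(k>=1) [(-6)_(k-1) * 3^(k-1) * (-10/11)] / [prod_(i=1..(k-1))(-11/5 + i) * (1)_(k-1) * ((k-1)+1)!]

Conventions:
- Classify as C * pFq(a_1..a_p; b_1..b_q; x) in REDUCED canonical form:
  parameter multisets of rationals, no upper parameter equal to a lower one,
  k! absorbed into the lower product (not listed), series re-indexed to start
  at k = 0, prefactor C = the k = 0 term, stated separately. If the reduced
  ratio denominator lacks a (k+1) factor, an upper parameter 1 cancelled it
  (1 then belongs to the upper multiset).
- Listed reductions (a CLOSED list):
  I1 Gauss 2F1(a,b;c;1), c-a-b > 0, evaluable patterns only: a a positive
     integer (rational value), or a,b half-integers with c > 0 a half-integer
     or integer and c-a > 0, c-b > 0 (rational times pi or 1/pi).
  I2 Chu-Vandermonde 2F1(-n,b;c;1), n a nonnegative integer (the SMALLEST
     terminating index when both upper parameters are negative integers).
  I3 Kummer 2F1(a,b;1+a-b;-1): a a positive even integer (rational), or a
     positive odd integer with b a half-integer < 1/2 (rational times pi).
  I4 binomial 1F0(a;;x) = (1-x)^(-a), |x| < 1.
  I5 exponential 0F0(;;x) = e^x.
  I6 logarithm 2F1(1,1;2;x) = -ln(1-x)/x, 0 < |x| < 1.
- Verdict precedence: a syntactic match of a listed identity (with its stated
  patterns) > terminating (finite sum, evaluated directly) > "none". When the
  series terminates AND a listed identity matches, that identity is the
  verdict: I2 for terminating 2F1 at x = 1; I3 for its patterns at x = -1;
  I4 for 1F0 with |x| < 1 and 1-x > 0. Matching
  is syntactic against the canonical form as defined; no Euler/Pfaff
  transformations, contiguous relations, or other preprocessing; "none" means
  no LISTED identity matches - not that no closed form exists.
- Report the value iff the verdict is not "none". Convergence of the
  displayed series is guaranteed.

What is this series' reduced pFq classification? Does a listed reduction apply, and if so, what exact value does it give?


Prefactor -10/11, argument 3: 1F2 with upper {-6} over lower {-6/5, 2}. Verdict: terminating. With -6 upstairs the series is a 7-term polynomial sum; evaluated term by term. Value: -14664905/1310848.

The tell: x = 3 and the lower running product (C = -10/11) is a rising factorial.
Ratio: r(k) = 3 * (k-6) / [(k-6/5) (k+2) (k+1)] ; factor over Q: parameters, x = 3, and C = -10/11.


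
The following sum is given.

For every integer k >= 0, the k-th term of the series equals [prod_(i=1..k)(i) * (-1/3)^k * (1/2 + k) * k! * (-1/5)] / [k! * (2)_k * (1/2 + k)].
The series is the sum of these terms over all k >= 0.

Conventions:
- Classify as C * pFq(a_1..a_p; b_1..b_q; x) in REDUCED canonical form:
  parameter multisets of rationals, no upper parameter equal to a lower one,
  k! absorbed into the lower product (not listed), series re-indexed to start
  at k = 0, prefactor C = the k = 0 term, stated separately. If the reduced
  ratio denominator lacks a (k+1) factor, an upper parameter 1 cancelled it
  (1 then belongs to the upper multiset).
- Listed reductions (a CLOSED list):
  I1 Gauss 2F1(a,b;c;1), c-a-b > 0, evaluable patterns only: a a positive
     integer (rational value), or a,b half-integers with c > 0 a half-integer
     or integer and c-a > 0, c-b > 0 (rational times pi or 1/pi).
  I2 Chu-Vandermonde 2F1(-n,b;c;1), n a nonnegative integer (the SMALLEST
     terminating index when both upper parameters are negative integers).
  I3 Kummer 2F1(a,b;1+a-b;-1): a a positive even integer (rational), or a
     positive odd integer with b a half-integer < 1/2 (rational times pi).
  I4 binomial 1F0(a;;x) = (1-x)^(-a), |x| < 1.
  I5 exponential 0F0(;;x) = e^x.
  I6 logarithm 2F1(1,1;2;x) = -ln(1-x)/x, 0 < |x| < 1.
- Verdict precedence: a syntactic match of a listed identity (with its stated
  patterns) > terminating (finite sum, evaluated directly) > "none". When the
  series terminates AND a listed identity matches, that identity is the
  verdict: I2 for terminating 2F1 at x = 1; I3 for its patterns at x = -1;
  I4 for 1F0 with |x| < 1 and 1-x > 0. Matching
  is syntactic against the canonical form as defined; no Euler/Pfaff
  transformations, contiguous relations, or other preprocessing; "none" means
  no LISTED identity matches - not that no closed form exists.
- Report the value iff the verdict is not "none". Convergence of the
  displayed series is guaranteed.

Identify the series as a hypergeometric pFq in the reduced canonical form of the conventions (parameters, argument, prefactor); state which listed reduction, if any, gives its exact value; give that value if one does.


With C = -1/5: the canonical form is 2F1(1, 1; 2; -1/3). Verdict: this is logarithm (I6) (the logarithm: parameters (1,1;2), x = -1/3). Its exact value is (-3/5) * ln(4/3).

The tell: t_0 = -1/5 here, and the factorial ratio (C = -1/5, x = -1/3) (k+a-1)!/(a-1)! is a rising factorial (a)_k.
Consecutive-term ratio: r(k) = (-1/3) * (k+1) (k+1) / [(k+2) (k+1)] - rational; roots negated = parameters, x = (-1/3), C = -1/5.


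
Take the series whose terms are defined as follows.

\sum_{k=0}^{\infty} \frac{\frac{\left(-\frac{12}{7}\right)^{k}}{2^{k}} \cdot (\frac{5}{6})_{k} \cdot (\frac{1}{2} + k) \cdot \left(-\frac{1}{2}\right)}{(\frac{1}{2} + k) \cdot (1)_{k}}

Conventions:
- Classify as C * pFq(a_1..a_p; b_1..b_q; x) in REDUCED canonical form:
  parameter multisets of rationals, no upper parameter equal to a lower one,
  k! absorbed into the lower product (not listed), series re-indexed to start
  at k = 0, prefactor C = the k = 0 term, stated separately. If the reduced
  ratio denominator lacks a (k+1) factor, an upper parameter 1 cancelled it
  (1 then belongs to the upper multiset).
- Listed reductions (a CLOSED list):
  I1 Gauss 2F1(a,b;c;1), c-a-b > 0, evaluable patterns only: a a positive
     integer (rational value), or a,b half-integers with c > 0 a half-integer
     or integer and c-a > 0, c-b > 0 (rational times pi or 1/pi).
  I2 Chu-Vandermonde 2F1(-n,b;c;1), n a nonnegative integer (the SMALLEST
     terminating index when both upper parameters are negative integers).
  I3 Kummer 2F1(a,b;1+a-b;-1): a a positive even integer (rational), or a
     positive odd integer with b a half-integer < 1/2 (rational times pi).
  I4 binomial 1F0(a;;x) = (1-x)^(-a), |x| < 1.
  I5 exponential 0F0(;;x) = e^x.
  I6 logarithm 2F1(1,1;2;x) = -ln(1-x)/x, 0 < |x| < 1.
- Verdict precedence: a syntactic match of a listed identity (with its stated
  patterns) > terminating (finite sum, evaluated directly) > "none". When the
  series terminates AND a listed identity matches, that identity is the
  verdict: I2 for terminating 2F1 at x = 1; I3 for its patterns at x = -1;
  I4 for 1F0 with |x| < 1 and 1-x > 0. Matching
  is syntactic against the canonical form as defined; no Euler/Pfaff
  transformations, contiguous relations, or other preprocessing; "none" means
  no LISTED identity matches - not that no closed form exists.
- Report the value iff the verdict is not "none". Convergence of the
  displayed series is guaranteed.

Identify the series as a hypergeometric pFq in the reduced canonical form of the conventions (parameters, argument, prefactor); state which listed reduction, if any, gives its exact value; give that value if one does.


This is -\frac{1}{2} * 1F0(\frac{5}{6}; -; -\frac{6}{7}) in reduced canonical form. Verdict: the binomial series (I4) fires (the 1F0 binomial series: exponent -5/6, x = -\frac{6}{7}). Its exact value is \left(-\frac{1}{2}\right) \cdot \left(\frac{13}{7}\right)^{-\frac{5}{6}}.

The tell: with t_0 = -\frac{1}{2}, (1)_k (prefactor -1/2) is k! itself.
Adjacent-term ratio: r(k) = -\frac{6}{7} * (k+\frac{5}{6}) / [(k+1)] ; factor over Q: parameters, x = -\frac{6}{7}, and C = -\frac{1}{2}.


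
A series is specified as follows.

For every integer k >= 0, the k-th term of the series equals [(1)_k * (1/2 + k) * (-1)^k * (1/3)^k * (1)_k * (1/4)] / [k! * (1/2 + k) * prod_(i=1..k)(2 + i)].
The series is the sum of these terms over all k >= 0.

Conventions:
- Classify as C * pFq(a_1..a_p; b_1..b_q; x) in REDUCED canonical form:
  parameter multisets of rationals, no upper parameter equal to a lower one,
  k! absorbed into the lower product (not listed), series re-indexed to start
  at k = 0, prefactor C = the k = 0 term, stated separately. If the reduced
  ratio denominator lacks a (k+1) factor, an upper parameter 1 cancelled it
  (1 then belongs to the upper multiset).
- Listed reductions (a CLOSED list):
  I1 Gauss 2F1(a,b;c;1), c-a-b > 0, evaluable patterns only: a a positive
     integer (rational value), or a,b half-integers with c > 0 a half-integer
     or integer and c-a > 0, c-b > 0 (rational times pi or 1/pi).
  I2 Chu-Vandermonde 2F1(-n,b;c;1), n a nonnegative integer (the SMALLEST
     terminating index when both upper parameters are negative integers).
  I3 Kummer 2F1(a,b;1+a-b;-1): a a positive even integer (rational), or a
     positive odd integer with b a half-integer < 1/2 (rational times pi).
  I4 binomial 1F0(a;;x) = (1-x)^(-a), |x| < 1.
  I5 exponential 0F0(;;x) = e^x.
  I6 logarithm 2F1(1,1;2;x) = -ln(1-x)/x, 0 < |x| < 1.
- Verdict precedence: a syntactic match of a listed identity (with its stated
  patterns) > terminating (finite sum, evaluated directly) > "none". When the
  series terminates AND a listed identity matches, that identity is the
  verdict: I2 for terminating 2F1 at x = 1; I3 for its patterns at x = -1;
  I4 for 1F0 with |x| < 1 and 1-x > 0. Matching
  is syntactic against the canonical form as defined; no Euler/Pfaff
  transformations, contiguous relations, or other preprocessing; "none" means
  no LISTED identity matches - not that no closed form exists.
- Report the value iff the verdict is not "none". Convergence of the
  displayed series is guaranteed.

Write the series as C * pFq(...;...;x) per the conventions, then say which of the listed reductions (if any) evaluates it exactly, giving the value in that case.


The series (x = -1/3) is 2F1: upper {1, 1}, lower {3}, prefactor 1/4. Verdict: none (x = -1/3): each listed identity misses the multisets {1, 1} ; {3}.

Structural cue: from the first term 1/4: the lower running product (C = 1/4) is a rising factorial.
Step ratio: r(k) = (-1/3) * (k+1) (k+1) / [(k+3) (k+1)] - poly over poly, x = (-1/3) from leading terms; C = 1/4 at k = 0.


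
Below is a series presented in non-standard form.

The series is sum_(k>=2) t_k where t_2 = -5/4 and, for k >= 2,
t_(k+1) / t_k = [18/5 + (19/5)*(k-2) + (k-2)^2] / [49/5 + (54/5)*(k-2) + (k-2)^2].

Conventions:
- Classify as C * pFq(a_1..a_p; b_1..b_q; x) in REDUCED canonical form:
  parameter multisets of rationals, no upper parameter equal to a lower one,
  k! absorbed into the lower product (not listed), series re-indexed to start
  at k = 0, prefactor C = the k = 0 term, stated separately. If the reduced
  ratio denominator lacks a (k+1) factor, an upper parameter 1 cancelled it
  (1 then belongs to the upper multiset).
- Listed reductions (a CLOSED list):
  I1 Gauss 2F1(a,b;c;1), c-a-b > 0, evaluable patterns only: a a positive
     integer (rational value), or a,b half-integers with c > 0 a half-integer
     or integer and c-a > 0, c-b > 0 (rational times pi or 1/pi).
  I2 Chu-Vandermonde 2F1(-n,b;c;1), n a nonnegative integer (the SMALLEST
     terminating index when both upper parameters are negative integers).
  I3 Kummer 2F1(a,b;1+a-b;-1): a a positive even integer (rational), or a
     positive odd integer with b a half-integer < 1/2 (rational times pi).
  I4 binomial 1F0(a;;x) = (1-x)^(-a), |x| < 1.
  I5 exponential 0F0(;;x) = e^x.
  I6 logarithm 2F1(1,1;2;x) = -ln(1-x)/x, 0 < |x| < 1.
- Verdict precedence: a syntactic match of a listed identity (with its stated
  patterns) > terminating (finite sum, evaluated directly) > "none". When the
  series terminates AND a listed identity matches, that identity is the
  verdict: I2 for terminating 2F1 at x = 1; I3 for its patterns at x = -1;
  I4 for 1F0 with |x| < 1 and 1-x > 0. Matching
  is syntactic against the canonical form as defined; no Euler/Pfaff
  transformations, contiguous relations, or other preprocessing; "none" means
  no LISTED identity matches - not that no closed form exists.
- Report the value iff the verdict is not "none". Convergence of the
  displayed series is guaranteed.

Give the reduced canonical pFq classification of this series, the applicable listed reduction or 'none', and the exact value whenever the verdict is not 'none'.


With C = -5/4: the canonical form is 2F1(9/5, 2; 49/5; 1). Verdict at x = 1: the Gauss summation I1 matches (x = 1: the Gamma ratio telescopes since c-a-b = 6 > 0 and a = 2 in Z>0). Its exact value is -143/70.

Key observation: x = 1 and the expanded ratio factors over Q; prefactor -5/4, roots give parameters.
Adjacent-term ratio: r(k) = 1 * (k+9/5) (k+2) / [(k+49/5) (k+1)] - poly over poly, x = 1 from leading terms; C = -5/4 at k = 0.


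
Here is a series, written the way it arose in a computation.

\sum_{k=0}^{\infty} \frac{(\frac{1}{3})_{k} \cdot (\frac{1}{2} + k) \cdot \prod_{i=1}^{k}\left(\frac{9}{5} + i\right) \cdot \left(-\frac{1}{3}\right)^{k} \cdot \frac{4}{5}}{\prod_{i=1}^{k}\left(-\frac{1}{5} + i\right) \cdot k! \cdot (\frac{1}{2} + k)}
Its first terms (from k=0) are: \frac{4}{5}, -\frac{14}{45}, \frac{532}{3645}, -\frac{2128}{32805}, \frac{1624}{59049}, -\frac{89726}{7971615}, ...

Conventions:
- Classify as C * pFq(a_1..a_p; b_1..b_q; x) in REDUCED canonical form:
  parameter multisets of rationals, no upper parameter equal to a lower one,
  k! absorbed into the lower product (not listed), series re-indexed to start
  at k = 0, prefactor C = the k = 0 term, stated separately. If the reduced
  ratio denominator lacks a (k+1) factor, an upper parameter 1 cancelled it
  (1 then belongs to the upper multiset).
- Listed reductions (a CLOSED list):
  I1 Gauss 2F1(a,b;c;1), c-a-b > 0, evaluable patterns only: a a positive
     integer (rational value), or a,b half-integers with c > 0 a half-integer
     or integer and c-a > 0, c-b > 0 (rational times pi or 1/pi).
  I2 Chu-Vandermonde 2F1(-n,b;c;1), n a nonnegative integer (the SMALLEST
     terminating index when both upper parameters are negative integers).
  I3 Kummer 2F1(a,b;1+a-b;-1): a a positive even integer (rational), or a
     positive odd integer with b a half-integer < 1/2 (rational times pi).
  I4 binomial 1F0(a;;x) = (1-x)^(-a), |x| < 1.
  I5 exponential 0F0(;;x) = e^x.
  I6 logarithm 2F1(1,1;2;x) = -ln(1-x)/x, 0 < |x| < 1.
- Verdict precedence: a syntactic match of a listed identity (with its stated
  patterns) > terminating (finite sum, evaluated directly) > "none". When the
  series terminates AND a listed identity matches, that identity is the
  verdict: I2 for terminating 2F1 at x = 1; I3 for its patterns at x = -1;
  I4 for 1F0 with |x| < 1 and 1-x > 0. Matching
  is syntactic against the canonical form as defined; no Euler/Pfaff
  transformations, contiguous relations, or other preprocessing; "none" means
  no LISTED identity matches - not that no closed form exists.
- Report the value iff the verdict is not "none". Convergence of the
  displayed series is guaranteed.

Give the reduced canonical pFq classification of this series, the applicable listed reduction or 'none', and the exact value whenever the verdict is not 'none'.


Reduced: x = -\frac{1}{3}, 2F1, upper = {\frac{1}{3}, \frac{14}{5}}, lower = {\frac{4}{5}}, C = \frac{4}{5}. Verdict: none. A 2F1 with upper {\frac{1}{3}, \frac{14}{5}} fits none of I1-I6 at x = -\frac{1}{3}; the sum runs forever.

Key step: t_0 being \frac{4}{5}, the factor k + 1/2 cancels (top and bottom), leaving prefactor 4/5.
Consecutive-term ratio: r(k) = -\frac{1}{3} * (k+\frac{1}{3}) (k+\frac{14}{5}) / [(k+\frac{4}{5}) (k+1)] - rational in k. x = -\frac{1}{3}; t_0 = \frac{4}{5}; negate the roots.


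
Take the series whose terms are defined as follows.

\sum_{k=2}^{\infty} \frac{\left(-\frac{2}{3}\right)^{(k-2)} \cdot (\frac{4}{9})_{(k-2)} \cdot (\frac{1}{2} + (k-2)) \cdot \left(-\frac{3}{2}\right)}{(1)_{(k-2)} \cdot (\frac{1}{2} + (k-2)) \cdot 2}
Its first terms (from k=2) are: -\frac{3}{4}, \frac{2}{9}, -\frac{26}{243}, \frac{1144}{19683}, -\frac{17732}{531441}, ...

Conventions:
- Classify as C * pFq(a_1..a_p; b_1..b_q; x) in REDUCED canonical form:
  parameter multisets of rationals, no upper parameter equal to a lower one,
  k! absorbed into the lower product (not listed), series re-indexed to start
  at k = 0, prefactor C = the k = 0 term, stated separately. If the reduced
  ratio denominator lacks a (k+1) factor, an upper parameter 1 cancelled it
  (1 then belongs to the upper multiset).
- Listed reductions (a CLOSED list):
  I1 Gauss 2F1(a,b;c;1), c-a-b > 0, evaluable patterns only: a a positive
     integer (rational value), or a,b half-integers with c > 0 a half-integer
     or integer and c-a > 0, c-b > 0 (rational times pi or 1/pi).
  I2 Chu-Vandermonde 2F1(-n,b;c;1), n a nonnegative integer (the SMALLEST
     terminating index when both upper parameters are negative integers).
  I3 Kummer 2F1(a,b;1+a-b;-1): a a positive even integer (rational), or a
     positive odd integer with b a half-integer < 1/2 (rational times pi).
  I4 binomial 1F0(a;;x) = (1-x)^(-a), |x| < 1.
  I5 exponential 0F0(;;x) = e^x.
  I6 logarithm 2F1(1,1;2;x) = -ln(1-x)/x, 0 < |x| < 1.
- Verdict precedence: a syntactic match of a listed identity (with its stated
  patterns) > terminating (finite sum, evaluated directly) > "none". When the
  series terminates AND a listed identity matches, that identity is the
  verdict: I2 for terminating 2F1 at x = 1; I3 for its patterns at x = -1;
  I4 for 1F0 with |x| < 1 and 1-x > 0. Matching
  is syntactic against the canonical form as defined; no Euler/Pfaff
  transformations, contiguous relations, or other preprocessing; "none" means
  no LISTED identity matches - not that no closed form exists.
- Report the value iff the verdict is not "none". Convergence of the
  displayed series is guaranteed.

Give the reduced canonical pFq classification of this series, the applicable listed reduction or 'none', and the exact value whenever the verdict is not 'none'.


Prefactor -\frac{3}{4}, argument -\frac{2}{3}: 1F0 with upper {\frac{4}{9}} over lower {-}. Verdict at x = -\frac{2}{3}: the I4 binomial reduction matches (the 1F0 binomial series: exponent -4/9, x = -\frac{2}{3}). Exact value: \left(-\frac{3}{4}\right) \cdot \left(\frac{5}{3}\right)^{-\frac{4}{9}}.

Key observation: with t_0 = -\frac{3}{4}, (1)_k (C = -3/4) is k! itself.
Adjacent-term ratio: r(k) = -\frac{2}{3} * (k+\frac{4}{9}) / [(k+1)] - poly over poly, x = -\frac{2}{3} from leading terms; C = -\frac{3}{4} at k = 0.


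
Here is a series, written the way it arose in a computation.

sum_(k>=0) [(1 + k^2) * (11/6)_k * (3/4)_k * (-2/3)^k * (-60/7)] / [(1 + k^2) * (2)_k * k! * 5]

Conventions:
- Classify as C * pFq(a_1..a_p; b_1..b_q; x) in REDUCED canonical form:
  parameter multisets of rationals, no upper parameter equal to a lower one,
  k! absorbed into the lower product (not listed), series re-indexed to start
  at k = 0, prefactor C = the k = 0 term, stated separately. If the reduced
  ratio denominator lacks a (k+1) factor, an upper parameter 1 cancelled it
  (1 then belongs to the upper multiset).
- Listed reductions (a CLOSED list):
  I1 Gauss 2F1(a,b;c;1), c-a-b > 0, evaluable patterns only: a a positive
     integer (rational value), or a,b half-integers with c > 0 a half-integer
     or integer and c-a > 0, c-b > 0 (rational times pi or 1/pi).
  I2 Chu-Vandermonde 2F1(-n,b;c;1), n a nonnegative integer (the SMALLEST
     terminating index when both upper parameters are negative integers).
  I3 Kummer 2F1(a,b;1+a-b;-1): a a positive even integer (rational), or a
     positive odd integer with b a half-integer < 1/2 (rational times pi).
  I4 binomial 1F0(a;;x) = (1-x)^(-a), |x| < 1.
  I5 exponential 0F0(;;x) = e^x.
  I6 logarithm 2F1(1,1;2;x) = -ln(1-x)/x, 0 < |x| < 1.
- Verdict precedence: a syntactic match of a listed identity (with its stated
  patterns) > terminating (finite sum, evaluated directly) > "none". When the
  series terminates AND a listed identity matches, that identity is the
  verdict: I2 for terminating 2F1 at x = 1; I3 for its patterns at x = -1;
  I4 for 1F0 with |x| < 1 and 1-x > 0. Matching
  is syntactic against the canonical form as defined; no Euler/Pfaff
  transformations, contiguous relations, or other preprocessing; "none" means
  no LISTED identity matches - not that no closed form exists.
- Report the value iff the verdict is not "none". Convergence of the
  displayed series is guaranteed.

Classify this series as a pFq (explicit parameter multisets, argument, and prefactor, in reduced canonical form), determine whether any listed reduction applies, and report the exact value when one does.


Structural cue: from the first term -12/7: the factor k^2 + 1 cancels (top and bottom), leaving C = -12/7, x = -2/3.
Adjacent-term ratio: r(k) = (-2/3) * (k+3/4) (k+11/6) / [(k+2) (k+1)] - rational in k, leading ratio (-2/3); with t_0 = -12/7, classification follows.

This is -12/7 * 2F1(3/4, 11/6; 2; -2/3) in reduced canonical form. Verdict: none - this 2F1 at x = -2/3 matches no listed pattern, and upper {3/4, 11/6} holds no stopper.


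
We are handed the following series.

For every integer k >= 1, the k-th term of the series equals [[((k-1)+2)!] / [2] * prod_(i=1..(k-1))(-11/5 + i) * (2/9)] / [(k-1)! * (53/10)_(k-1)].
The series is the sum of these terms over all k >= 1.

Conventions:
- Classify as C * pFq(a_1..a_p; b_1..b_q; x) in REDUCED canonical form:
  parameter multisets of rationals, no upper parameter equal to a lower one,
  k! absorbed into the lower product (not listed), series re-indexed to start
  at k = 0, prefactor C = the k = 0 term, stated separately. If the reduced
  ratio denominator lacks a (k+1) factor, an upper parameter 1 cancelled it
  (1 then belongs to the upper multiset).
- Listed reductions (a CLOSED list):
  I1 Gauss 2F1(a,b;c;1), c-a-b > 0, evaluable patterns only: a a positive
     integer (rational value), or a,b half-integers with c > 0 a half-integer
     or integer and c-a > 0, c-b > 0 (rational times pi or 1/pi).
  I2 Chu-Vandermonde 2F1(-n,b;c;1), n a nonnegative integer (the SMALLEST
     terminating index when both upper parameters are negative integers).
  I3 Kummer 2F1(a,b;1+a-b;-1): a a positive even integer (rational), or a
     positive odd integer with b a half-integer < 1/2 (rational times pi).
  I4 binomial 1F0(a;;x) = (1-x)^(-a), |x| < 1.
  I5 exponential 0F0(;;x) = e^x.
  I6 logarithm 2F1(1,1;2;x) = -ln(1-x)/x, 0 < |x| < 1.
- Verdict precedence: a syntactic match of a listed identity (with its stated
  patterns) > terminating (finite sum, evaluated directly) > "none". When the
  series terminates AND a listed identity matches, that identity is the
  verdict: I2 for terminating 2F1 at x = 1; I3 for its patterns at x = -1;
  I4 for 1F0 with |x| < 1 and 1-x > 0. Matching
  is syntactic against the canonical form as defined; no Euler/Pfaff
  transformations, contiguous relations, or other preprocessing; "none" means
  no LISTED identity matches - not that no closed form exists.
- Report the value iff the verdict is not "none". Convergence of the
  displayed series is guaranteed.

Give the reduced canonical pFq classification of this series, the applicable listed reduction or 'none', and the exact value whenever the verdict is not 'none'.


The series (x = 1) is 2F1: upper {-6/5, 3}, lower {53/10}, prefactor 2/9. Verdict: Gauss's theorem (I1) applies (x = 1: the Gamma ratio telescopes since c-a-b = 7/2 > 0 and a = 3 in Z>0). Its exact value is 1978/23625.

Key step: with t_0 = 2/9, the running product (prefactor 2/9) telescopes to a rising factorial.
Term ratio: r(k) = 1 * (k-6/5) (k+3) / [(k+53/10) (k+1)] - poly over poly, x = 1 from leading terms; C = 2/9 at k = 0.


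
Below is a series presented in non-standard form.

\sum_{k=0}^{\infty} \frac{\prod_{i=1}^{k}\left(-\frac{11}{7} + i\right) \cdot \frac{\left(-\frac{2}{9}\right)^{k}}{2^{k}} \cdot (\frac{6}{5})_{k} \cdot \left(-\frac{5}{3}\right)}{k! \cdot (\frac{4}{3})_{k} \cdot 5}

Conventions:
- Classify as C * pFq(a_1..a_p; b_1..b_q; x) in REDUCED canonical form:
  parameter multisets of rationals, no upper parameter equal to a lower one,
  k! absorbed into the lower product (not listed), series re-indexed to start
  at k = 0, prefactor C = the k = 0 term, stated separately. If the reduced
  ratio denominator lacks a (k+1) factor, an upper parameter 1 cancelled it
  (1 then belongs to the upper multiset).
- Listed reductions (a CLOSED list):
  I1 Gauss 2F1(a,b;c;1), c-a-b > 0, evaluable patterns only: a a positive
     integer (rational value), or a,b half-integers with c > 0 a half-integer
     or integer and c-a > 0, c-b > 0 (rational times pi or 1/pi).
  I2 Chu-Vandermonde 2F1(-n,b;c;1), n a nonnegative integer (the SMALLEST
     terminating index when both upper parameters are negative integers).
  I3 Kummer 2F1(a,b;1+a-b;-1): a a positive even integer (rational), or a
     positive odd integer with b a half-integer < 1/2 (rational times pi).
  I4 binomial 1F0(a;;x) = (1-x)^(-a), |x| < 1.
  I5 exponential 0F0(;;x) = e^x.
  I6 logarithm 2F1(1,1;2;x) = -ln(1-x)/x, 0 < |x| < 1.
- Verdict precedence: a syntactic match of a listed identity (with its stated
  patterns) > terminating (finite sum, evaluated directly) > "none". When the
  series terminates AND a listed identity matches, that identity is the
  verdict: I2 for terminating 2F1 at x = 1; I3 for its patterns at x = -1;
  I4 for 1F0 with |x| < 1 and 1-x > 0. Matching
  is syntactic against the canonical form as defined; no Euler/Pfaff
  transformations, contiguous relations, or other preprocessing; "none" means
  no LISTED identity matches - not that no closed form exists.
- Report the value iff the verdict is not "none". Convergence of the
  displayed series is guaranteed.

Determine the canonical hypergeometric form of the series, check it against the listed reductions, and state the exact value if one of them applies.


Canonical form: C = -\frac{1}{3} times 2F1 with upper {-\frac{4}{7}, \frac{6}{5}}, lower {\frac{4}{3}}, x = -\frac{1}{9}. Verdict: none (x = -\frac{1}{9}): each listed identity misses the multisets {-\frac{4}{7}, \frac{6}{5}} ; {\frac{4}{3}}.

First insight: t_0 = -\frac{1}{3} here, and the two k-th powers (prefactor -1/3) combine into one argument.
Adjacent-term ratio: r(k) = -\frac{1}{9} * (k-\frac{4}{7}) (k+\frac{6}{5}) / [(k+\frac{4}{3}) (k+1)] - rational in k. x = -\frac{1}{9}; t_0 = -\frac{1}{3}; negate the roots.


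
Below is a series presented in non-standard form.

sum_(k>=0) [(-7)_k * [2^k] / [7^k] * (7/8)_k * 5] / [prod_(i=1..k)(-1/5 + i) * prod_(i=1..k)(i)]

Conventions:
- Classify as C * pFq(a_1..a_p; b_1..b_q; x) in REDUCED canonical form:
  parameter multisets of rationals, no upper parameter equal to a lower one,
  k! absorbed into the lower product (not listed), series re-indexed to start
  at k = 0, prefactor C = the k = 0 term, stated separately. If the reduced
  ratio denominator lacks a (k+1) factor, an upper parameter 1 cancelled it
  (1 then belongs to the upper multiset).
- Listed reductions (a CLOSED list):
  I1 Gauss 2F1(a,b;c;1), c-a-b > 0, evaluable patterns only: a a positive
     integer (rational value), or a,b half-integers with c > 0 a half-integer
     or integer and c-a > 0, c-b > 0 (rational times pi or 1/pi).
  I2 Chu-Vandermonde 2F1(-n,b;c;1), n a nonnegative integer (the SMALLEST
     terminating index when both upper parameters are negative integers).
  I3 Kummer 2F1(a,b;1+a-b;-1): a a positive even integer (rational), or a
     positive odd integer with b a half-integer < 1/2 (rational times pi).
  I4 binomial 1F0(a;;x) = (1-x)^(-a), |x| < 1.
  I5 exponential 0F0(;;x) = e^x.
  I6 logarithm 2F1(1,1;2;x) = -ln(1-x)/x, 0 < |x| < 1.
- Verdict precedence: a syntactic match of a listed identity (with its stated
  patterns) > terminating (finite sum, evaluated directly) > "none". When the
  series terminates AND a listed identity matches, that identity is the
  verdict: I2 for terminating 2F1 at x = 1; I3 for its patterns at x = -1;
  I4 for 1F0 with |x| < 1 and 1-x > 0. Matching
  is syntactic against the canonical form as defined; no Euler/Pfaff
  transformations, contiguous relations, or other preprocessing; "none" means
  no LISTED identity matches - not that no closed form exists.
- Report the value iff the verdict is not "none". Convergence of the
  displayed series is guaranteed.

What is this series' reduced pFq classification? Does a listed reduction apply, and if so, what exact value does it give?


At argument 2/7: a 2F1 with upper {-7, 7/8}, lower {4/5}, scaled by C = 5. Verdict: terminating. With -7 upstairs the series is a 8-term polynomial sum; evaluated term by term. Hence: 10901808032683255/48533092366811136.

The tell: from the first term 5: the product of the first k integers (prefactor 5) is k!.
Step ratio: r(k) = (2/7) * (k-7) (k+7/8) / [(k+4/5) (k+1)] ; factor over Q: parameters, x = (2/7), and C = 5.


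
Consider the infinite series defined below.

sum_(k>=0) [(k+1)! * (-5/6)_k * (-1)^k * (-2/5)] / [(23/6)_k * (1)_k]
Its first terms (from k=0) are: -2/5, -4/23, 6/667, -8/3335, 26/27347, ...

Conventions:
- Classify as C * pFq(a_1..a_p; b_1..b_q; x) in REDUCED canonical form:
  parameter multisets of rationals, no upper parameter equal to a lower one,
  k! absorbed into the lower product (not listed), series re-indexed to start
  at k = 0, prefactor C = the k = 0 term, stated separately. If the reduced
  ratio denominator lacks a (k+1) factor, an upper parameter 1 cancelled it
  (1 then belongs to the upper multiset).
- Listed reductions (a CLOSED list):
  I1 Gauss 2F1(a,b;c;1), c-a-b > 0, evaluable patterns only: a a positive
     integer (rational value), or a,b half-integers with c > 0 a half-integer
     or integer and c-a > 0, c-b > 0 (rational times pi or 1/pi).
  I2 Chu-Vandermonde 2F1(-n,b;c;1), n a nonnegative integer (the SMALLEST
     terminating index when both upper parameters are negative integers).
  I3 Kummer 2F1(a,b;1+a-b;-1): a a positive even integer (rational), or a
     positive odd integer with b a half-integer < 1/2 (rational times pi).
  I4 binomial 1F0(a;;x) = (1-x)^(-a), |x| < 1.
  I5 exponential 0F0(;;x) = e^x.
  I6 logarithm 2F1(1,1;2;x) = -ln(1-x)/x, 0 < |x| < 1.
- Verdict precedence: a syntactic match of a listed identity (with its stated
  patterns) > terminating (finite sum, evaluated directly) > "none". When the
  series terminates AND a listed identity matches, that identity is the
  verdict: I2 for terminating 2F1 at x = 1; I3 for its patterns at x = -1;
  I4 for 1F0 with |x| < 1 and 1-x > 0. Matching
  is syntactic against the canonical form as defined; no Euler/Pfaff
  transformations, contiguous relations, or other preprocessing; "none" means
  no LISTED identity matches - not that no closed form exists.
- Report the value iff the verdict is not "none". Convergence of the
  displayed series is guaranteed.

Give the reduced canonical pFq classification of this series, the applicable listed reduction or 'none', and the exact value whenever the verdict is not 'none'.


With C = -2/5: the canonical form is 2F1(-5/6, 2; 23/6; -1). Verdict: this is Kummer's theorem (I3) (x = -1; c = 23/6 equals 1+a-b for upper {-5/6, 2}: listed pattern). Exact value: -17/30.

Key step: x = (-1) and the factorial ratio (C = -2/5) (k+a-1)!/(a-1)! is a rising factorial (a)_k.
Adjacent-term ratio: r(k) = (-1) * (k-5/6) (k+2) / [(k+23/6) (k+1)] - poly over poly, x = (-1) from leading terms; C = -2/5 at k = 0.
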